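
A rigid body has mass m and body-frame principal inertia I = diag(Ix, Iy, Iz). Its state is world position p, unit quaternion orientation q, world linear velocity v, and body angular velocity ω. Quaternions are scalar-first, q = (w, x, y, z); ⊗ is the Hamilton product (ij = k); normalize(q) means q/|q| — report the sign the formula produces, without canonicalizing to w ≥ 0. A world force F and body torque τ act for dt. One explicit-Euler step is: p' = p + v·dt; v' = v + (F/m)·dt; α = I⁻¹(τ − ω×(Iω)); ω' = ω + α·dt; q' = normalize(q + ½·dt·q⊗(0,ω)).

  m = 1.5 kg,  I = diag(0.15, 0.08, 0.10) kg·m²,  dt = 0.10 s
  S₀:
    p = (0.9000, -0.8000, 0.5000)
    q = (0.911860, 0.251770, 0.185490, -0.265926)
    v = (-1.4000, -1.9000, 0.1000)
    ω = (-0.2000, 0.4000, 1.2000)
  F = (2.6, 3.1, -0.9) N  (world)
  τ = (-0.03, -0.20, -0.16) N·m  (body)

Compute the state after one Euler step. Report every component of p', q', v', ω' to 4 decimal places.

p' = (0.7600, -0.9900, 0.5100)
q' = (0.9247, 0.2586, 0.1909, -0.2039)
v' = (-1.2267, -1.6933, 0.0400)
ω' = (-0.2264, 0.1650, 1.0344)

ω×(Iω) gyroscopic = (0.0096, -0.0120, 0.0056)
(τ − ω×Iω)/I = (-0.2640, -2.3500, -1.6560)
new body rate ω' = (-0.2264, 0.1650, 1.0344)
q⊗(0,ω) = (0.2952692, 0.1465864, 0.1158052, 1.2320380)
updated quaternion q' = (0.9247, 0.2586, 0.1909, -0.2039)
new position p' = (0.7600, -0.9900, 0.5100)
new velocity v' = (-1.2267, -1.6933, 0.0400)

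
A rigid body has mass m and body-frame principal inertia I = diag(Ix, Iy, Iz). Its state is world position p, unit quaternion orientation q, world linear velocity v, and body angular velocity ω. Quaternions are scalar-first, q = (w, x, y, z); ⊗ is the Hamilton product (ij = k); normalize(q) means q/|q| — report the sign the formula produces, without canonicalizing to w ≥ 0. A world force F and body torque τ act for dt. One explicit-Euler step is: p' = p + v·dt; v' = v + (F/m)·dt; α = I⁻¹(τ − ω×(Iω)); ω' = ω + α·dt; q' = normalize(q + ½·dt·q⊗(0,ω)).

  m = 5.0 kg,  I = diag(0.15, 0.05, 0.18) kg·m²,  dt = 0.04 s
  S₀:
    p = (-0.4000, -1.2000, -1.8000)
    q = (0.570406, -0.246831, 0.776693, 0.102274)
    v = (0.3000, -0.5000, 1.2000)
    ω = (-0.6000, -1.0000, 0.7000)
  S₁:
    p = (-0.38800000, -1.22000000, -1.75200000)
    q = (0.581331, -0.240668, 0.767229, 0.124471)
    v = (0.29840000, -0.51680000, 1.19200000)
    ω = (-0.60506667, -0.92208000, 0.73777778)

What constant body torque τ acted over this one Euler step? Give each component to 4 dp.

τ = (-0.1100, 0.1100, 0.1100)

ω₁ − ω₀ = (-0.00506667, 0.07792000, 0.03777778)
applied torque τ = (-0.1100, 0.1100, 0.1100)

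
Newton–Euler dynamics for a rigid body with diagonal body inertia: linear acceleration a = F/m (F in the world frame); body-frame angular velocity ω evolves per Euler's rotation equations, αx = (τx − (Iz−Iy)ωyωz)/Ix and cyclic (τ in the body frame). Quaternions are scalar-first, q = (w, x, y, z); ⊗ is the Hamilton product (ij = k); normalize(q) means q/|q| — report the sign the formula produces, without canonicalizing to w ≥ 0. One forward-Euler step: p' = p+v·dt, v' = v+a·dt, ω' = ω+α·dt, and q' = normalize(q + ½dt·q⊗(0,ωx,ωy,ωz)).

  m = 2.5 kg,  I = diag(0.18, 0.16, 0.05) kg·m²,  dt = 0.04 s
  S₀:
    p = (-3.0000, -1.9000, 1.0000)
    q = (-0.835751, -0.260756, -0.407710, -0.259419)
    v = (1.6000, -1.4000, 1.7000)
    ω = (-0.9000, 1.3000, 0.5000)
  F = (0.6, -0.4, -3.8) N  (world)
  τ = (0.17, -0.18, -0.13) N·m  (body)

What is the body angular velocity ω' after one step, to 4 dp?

α = I⁻¹(τ − ω×Iω) = (1.3417, -0.7594, -3.0680)
ω + α·dt = (-0.8463, 1.2696, 0.3773)

ω' = (-0.8463, 1.2696, 0.3773)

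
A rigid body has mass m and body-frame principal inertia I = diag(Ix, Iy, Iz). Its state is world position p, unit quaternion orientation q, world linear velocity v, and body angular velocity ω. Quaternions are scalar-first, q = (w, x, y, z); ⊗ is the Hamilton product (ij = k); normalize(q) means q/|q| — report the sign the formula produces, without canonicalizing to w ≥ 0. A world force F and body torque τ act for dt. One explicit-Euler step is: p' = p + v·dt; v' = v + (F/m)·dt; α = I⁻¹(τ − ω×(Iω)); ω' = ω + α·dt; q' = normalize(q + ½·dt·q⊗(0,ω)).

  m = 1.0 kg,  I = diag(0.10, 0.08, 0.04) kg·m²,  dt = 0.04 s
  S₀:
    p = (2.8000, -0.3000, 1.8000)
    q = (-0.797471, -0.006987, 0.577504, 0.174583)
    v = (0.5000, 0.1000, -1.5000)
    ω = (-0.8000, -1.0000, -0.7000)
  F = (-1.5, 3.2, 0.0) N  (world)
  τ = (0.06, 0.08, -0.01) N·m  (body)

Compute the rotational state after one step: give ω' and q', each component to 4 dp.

ω' = (-0.7648, -0.9768, -0.6940)
q' = (-0.7833, 0.0012, 0.5903, 0.1950)

precession coupling ω×(Iω) = (-0.0280, 0.0336, -0.0160)
(τ − ω×Iω)/I = (0.8800, 0.5800, 0.1500)
ω + α·dt = (-0.7648, -0.9768, -0.6940)
2q̇ = q⊗(0,ω) = (0.6941225, 0.4083070, 0.6529137, 1.0272199)
updated quaternion q' = (-0.7833, 0.0012, 0.5903, 0.1950)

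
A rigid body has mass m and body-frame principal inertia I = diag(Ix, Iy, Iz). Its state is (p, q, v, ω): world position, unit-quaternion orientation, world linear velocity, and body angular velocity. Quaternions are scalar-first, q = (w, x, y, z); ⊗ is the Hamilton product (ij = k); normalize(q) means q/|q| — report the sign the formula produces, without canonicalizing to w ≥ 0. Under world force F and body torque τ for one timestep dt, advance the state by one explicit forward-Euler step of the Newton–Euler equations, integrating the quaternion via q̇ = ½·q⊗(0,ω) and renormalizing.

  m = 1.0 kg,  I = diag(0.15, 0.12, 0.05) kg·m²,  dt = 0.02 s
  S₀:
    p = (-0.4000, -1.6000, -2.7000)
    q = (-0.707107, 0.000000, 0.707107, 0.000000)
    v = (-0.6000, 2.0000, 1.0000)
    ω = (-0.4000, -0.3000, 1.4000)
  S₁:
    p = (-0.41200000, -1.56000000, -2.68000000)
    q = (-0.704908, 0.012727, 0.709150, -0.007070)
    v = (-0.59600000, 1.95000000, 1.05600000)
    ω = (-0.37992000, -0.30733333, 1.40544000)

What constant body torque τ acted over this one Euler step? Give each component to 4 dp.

Δω = ω₁−ω₀ = (0.02008000, -0.00733333, 0.00544000)
ω₀×(Iω₀) = (0.0294, -0.0560, -0.0036)
I·α + gyro = (0.1800, -0.1000, 0.0100)

τ = (0.1800, -0.1000, 0.0100)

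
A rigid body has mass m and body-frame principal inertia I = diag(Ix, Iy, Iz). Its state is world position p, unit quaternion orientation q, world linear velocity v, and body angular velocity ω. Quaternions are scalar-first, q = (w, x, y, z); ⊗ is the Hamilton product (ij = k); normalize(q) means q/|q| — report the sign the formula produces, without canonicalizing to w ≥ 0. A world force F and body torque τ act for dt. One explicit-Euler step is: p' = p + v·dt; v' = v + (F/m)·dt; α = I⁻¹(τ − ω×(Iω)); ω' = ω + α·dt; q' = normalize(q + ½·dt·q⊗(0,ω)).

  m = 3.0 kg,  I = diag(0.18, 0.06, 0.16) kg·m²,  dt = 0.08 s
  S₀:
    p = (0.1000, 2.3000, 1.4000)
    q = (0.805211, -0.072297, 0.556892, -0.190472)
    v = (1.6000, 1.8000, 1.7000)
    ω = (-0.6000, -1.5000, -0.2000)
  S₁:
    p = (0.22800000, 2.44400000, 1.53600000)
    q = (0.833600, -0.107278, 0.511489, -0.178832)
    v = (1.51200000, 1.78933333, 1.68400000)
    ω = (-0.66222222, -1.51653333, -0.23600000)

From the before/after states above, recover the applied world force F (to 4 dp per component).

velocity change Δv = (-0.08800000, -0.01066667, -0.01600000)
m·(v₁−v₀)/dt = (-3.3000, -0.4000, -0.6000)

F = (-3.3000, -0.4000, -0.6000)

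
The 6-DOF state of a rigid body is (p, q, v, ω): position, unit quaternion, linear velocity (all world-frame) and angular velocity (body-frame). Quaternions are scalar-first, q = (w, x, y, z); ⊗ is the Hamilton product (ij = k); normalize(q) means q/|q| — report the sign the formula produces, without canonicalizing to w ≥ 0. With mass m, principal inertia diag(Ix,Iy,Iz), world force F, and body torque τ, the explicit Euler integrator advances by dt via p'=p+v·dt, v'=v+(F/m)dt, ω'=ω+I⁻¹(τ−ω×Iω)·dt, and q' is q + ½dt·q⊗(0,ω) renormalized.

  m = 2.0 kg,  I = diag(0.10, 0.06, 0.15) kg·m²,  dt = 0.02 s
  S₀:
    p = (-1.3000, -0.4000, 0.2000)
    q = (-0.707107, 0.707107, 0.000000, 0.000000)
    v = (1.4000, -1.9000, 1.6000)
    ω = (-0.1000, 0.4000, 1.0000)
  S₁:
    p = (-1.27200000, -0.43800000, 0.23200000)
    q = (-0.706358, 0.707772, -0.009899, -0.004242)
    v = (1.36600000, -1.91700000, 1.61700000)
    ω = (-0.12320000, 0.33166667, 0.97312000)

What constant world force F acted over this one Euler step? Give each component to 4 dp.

v₁ − v₀ = (-0.03400000, -0.01700000, 0.01700000)
applied force F = (-3.4000, -1.7000, 1.7000)

F = (-3.4000, -1.7000, 1.7000)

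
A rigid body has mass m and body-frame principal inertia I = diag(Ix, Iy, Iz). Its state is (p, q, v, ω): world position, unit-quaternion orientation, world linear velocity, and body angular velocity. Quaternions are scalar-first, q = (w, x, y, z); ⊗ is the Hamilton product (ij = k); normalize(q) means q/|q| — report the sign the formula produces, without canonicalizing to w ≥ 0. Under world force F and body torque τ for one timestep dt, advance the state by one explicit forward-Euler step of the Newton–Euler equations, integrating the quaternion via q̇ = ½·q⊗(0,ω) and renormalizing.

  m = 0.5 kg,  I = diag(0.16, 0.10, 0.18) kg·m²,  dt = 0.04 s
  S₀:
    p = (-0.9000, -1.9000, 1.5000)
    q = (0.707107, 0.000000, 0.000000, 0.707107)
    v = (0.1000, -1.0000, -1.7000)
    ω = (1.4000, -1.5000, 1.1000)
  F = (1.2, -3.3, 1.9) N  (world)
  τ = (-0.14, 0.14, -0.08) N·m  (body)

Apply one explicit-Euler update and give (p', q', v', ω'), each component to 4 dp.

p' = (-0.8960, -1.9400, 1.4320)
q' = (0.6908, 0.0410, -0.0014, 0.7219)
v' = (0.1960, -1.2640, -1.5480)
ω' = (1.3980, -1.4317, 1.0542)

precession coupling ω×(Iω) = (-0.1320, -0.0308, 0.1260)
angular accel α = (-0.0500, 1.7080, -1.1444)
ω' = ω + α·dt = (1.3980, -1.4317, 1.0542)
q⊗(0,ω) = (-0.7778177, 2.0506103, -0.0707107, 0.7778177)
q + ½dt·q⊗(0,ω), renormalized = (0.6908, 0.0410, -0.0014, 0.7219)
p + v·dt = (-0.8960, -1.9400, 1.4320)
v' = v + a·dt = (0.1960, -1.2640, -1.5480)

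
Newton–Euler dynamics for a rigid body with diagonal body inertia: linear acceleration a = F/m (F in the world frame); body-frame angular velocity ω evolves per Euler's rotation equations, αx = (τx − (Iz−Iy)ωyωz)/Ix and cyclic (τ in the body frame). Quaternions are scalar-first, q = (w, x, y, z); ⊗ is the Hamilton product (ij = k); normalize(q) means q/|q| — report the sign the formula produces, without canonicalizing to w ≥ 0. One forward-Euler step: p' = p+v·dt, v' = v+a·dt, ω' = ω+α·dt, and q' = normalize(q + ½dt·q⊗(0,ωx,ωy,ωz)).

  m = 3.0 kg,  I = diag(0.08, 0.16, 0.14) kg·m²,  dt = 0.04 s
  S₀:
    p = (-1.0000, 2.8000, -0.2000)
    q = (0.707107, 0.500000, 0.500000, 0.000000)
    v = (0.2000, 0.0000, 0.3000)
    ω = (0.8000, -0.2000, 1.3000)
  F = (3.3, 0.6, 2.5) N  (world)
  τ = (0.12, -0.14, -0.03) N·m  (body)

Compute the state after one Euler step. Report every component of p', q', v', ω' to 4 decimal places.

p' = (-0.9920, 2.8000, -0.1880)
q' = (0.7008, 0.5241, 0.4839, 0.0084)
v' = (0.2440, 0.0080, 0.3333)
ω' = (0.8574, -0.2194, 1.2951)

(τ − ω×Iω)/I = (1.4350, -0.4850, -0.1229)
ω' = ω + α·dt = (0.8574, -0.2194, 1.2951)
q⊗(0,ω) = (-0.3000000, 1.2156856, -0.7914214, 0.4192391)
q' = normalize(q + ½dt·q⊗(0,ω)) = (0.7008, 0.5241, 0.4839, 0.0084)
linear accel F/m = (1.1000, 0.2000, 0.8333)
p' = p + v·dt = (-0.9920, 2.8000, -0.1880)
v' = v + a·dt = (0.2440, 0.0080, 0.3333)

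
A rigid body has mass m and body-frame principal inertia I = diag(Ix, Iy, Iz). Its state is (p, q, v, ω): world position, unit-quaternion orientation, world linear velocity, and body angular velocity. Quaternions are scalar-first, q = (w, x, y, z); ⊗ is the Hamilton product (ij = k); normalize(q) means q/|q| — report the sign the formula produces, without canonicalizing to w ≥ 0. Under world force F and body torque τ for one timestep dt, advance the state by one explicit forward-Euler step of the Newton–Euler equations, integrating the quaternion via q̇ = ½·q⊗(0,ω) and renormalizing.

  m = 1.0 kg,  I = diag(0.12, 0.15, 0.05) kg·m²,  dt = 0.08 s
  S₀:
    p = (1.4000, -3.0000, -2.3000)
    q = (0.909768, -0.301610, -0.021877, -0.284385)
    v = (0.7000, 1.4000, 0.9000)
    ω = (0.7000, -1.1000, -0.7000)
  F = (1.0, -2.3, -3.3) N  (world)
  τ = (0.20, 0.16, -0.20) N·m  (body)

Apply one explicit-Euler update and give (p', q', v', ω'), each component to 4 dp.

new position p' = (1.4560, -2.8880, -2.2280)
v' = v + a·dt = (0.7800, 1.2160, 0.6360)
ω×(Iω) gyroscopic = (-0.0770, -0.0343, -0.0231)
α = I⁻¹(τ − ω×Iω) = (2.3083, 1.2953, -3.5380)
new body rate ω' = (0.8847, -0.9964, -0.9830)
Hamilton product q⊗(0,ω) = (-0.0120072, 0.3393280, -1.4109413, -0.2897527)
updated quaternion q' = (0.9077, -0.2875, -0.0782, -0.2955)

p' = (1.4560, -2.8880, -2.2280)
q' = (0.9077, -0.2875, -0.0782, -0.2955)
v' = (0.7800, 1.2160, 0.6360)
ω' = (0.8847, -0.9964, -0.9830)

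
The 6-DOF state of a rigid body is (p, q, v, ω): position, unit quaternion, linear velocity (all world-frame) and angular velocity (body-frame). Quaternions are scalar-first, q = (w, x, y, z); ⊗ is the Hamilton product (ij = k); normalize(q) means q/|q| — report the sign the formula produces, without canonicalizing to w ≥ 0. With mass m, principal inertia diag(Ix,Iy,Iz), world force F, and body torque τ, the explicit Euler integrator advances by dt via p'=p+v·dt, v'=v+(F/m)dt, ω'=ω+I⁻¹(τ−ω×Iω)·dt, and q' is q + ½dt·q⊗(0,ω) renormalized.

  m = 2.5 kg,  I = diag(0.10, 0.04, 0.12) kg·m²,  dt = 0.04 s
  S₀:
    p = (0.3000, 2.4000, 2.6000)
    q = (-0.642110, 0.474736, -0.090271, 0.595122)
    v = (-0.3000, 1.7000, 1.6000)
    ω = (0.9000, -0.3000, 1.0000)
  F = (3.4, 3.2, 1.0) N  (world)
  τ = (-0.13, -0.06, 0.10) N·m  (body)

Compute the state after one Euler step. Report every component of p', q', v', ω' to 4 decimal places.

p' = (0.2880, 2.4680, 2.6640)
q' = (-0.6628, 0.4648, -0.0852, 0.5808)
v' = (-0.2456, 1.7512, 1.6160)
ω' = (0.8576, -0.3420, 1.0279)

new position p' = (0.2880, 2.4680, 2.6640)
v + (F/m)dt = (-0.2456, 1.7512, 1.6160)
α = I⁻¹(τ − ω×Iω) = (-1.0600, -1.0500, 0.6983)
new body rate ω' = (0.8576, -0.3420, 1.0279)
Hamilton product q⊗(0,ω) = (-1.0494657, -0.4896334, 0.2535068, -0.7032869)
updated quaternion q' = (-0.6628, 0.4648, -0.0852, 0.5808)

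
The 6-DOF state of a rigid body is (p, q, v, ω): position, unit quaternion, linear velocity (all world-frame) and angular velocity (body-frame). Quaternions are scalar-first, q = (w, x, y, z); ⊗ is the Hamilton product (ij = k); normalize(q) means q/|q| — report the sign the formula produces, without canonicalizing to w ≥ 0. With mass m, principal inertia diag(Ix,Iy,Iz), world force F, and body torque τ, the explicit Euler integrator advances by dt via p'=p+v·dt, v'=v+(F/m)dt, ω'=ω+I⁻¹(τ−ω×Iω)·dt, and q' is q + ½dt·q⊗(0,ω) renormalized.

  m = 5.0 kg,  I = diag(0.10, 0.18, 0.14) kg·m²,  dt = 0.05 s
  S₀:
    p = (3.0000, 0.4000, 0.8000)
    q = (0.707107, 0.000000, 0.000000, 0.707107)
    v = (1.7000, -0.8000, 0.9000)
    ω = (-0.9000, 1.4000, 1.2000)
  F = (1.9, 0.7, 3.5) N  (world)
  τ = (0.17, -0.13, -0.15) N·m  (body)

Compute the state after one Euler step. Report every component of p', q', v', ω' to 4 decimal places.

p' = (3.0850, 0.3600, 0.8450)
q' = (0.6850, -0.0406, 0.0088, 0.7274)
v' = (1.7190, -0.7930, 0.9350)
ω' = (-0.7814, 1.3519, 1.1824)

p' = p + v·dt = (3.0850, 0.3600, 0.8450)
new velocity v' = (1.7190, -0.7930, 0.9350)
ω×(Iω) gyroscopic = (-0.0672, 0.0432, -0.1008)
angular accel α = (2.3720, -0.9622, -0.3514)
ω + α·dt = (-0.7814, 1.3519, 1.1824)
q⊗(0,ω) = (-0.8485284, -1.6263461, 0.3535535, 0.8485284)
q' = normalize(q + ½dt·q⊗(0,ω)) = (0.6850, -0.0406, 0.0088, 0.7274)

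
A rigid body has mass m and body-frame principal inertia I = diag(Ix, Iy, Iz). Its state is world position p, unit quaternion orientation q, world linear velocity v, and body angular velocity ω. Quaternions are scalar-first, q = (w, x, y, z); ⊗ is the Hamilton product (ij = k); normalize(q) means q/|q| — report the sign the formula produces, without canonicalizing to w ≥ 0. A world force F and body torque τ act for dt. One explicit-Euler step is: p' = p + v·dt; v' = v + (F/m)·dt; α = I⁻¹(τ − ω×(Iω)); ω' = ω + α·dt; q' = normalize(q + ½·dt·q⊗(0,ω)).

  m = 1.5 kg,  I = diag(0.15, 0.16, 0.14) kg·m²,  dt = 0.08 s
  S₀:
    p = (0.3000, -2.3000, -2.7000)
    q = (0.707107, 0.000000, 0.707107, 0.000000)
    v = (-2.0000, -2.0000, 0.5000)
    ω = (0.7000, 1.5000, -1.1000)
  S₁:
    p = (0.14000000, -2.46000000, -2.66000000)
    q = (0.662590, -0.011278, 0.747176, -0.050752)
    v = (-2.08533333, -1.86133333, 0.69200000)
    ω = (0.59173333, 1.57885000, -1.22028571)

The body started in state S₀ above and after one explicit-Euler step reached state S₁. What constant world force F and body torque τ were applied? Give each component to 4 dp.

Δv = v₁−v₀ = (-0.08533333, 0.13866667, 0.19200000)
m·(v₁−v₀)/dt = (-1.6000, 2.6000, 3.6000)
Δω = ω₁−ω₀ = (-0.10826667, 0.07885000, -0.12028571)
τ = I·(Δω/dt) + ω₀×(Iω₀) = (-0.1700, 0.1500, -0.2000)

F = (-1.6000, 2.6000, 3.6000)
τ = (-0.1700, 0.1500, -0.2000)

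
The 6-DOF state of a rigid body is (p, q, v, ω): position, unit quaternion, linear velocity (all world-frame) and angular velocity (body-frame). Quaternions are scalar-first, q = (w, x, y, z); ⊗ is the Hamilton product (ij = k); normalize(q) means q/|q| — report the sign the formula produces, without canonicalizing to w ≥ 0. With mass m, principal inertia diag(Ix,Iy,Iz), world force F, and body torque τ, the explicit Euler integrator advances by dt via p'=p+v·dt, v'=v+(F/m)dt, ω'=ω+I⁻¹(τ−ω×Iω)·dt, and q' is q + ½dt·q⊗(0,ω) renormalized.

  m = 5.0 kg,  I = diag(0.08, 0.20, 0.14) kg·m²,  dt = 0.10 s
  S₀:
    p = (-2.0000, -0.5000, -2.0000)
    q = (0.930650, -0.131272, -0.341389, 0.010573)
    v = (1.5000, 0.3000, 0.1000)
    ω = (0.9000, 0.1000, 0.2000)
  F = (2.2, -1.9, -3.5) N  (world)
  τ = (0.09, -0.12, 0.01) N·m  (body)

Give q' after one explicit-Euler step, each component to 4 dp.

2q̇ = q⊗(0,ω) = (0.1501691, 0.7682499, 0.1288351, 0.4802529)
q + ½dt·q⊗(0,ω), renormalized = (0.9372, -0.0928, -0.3346, 0.0345)

q' = (0.9372, -0.0928, -0.3346, 0.0345)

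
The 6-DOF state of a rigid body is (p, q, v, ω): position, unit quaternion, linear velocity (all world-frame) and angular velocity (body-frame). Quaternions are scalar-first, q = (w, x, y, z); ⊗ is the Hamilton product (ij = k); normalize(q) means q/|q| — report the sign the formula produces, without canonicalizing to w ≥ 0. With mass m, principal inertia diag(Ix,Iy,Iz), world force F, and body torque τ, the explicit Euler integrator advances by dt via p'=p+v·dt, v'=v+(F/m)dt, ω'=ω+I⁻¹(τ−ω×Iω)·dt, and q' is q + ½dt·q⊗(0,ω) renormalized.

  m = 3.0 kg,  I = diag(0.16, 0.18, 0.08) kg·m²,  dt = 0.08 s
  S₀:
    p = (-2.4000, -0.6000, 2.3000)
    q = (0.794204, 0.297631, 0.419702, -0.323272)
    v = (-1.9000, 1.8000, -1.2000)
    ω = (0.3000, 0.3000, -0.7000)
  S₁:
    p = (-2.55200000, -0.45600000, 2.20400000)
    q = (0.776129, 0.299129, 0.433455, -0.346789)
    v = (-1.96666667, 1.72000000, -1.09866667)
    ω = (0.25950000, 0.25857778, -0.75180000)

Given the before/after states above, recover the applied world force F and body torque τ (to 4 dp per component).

velocity change Δv = (-0.06666667, -0.08000000, 0.10133333)
m·(v₁−v₀)/dt = (-2.5000, -3.0000, 3.8000)
rate change Δω = (-0.04050000, -0.04142222, -0.05180000)
gyro term ω₀×Iω₀ = (0.0210, -0.0168, 0.0018)
I·α + gyro = (-0.0600, -0.1100, -0.0500)

F = (-2.5000, -3.0000, 3.8000)
τ = (-0.0600, -0.1100, -0.0500)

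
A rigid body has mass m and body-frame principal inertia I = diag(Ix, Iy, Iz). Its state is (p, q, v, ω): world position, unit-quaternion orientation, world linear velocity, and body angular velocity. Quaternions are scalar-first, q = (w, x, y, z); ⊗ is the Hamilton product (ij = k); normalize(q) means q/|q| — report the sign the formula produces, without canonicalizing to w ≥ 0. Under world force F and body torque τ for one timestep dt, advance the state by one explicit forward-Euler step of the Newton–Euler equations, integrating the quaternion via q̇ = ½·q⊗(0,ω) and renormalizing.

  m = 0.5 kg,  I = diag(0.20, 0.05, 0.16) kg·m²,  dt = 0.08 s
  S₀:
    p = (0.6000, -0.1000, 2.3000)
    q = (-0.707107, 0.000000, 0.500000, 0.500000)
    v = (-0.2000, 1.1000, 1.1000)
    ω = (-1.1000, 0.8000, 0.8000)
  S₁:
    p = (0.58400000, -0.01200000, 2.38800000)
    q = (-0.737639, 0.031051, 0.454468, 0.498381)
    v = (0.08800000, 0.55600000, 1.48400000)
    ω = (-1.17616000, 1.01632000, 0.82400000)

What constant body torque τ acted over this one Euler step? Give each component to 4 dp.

τ = (-0.1200, 0.1000, 0.1800)

ω₁ − ω₀ = (-0.07616000, 0.21632000, 0.02400000)
ω₀×(Iω₀) = (0.0704, -0.0352, 0.1320)
applied torque τ = (-0.1200, 0.1000, 0.1800)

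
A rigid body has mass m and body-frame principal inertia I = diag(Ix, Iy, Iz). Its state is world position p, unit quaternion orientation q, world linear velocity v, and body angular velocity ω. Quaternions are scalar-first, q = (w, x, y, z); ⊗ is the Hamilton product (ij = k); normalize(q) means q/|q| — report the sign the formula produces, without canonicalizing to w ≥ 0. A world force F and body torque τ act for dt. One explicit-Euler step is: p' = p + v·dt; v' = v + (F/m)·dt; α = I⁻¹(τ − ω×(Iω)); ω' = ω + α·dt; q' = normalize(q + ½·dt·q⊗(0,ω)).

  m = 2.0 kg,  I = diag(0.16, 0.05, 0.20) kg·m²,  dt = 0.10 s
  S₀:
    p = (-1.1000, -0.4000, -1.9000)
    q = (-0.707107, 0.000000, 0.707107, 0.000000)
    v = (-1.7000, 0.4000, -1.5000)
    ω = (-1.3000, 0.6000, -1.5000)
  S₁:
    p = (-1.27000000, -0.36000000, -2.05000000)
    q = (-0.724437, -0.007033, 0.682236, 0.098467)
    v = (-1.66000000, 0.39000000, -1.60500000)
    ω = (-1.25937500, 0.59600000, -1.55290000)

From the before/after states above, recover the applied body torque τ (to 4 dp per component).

τ = (-0.0700, -0.0800, -0.0200)

Δω = ω₁−ω₀ = (0.04062500, -0.00400000, -0.05290000)
gyro term ω₀×Iω₀ = (-0.1350, -0.0780, 0.0858)
I·α + gyro = (-0.0700, -0.0800, -0.0200)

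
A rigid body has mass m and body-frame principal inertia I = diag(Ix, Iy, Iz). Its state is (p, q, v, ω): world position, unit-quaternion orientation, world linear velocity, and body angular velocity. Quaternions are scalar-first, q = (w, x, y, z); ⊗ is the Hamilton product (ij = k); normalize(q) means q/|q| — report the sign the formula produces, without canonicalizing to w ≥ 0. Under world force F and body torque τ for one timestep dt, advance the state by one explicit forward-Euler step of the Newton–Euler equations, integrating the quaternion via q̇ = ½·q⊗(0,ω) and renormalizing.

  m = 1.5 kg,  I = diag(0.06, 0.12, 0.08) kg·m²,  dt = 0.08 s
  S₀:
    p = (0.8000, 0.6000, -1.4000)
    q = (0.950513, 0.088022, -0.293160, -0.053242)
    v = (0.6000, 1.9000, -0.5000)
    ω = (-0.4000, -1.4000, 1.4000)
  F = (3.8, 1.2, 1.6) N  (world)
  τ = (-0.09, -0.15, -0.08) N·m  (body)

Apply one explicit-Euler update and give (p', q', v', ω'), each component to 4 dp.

new position p' = (0.8480, 0.7520, -1.4400)
v' = v + a·dt = (0.8027, 1.9640, -0.4147)
angular accel α = (-2.8067, -1.3433, -1.4200)
ω' = ω + α·dt = (-0.6245, -1.5075, 1.2864)
q⊗(0,ω) = (-0.3006764, -0.8651680, -1.4326522, 1.0902234)
updated quaternion q' = (0.9354, 0.0532, -0.3493, -0.0096)

p' = (0.8480, 0.7520, -1.4400)
q' = (0.9354, 0.0532, -0.3493, -0.0096)
v' = (0.8027, 1.9640, -0.4147)
ω' = (-0.6245, -1.5075, 1.2864)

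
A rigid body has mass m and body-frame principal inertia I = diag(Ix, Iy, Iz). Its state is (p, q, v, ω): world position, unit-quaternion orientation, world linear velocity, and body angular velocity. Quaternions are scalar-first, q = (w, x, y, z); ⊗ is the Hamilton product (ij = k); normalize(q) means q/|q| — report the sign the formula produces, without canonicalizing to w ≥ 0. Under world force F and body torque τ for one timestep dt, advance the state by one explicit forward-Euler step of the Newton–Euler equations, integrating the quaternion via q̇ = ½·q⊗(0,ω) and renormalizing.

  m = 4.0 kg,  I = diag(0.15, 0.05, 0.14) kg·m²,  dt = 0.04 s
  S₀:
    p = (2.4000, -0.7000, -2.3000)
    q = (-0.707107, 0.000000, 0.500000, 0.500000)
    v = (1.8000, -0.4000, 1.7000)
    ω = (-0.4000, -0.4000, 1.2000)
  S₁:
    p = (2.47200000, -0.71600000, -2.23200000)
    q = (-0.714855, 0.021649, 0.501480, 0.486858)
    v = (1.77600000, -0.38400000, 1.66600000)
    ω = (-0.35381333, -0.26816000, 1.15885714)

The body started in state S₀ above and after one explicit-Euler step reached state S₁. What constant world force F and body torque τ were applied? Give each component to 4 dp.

Δv = v₁−v₀ = (-0.02400000, 0.01600000, -0.03400000)
applied force F = (-2.4000, 1.6000, -3.4000)
Δω = ω₁−ω₀ = (0.04618667, 0.13184000, -0.04114286)
applied torque τ = (0.1300, 0.1600, -0.1600)

F = (-2.4000, 1.6000, -3.4000)
τ = (0.1300, 0.1600, -0.1600)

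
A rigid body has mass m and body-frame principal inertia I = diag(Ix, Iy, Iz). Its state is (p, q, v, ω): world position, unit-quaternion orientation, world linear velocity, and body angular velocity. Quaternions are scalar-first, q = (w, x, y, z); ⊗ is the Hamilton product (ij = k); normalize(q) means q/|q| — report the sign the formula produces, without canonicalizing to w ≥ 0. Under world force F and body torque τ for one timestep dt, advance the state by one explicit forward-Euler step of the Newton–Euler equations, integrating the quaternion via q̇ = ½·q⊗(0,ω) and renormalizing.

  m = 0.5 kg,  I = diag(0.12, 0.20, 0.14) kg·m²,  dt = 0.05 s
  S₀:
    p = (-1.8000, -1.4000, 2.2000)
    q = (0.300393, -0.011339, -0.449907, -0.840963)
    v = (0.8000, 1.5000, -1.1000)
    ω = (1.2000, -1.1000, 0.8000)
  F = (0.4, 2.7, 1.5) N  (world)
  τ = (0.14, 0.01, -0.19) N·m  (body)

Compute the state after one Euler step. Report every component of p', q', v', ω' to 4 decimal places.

ω×(Iω) gyroscopic = (0.0528, -0.0192, -0.1056)
α = I⁻¹(τ − ω×Iω) = (0.7267, 0.1460, -0.6029)
ω' = ω + α·dt = (1.2363, -1.0927, 0.7699)
Hamilton product q⊗(0,ω) = (0.1914795, -0.9245133, -1.3305167, 0.7926757)
q + ½dt·q⊗(0,ω), renormalized = (0.3049, -0.0344, -0.4827, -0.8203)
a = F/m = (0.8000, 5.4000, 3.0000)
p' = p + v·dt = (-1.7600, -1.3250, 2.1450)
new velocity v' = (0.8400, 1.7700, -0.9500)

p' = (-1.7600, -1.3250, 2.1450)
q' = (0.3049, -0.0344, -0.4827, -0.8203)
v' = (0.8400, 1.7700, -0.9500)
ω' = (1.2363, -1.0927, 0.7699)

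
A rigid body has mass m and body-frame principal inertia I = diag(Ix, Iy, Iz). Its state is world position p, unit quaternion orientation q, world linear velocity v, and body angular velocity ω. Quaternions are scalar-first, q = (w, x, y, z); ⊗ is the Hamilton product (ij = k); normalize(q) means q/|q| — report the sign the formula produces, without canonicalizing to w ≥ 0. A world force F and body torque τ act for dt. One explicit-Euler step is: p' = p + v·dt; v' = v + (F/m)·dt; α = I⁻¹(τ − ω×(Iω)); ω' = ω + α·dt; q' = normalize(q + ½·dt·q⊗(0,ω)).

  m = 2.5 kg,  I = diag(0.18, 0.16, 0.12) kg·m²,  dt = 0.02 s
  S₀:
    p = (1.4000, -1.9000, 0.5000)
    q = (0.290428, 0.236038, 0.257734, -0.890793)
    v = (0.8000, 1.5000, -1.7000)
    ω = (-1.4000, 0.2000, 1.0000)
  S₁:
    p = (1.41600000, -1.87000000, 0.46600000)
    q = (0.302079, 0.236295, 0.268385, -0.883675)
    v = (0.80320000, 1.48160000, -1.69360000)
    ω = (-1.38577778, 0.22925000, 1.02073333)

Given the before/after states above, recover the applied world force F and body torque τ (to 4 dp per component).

F = (0.4000, -2.3000, 0.8000)
τ = (0.1200, 0.1500, 0.1300)

Δω = ω₁−ω₀ = (0.01422222, 0.02925000, 0.02073333)
I·α + gyro = (0.1200, 0.1500, 0.1300)
velocity change Δv = (0.00320000, -0.01840000, 0.00640000)
m·(v₁−v₀)/dt = (0.4000, -2.3000, 0.8000)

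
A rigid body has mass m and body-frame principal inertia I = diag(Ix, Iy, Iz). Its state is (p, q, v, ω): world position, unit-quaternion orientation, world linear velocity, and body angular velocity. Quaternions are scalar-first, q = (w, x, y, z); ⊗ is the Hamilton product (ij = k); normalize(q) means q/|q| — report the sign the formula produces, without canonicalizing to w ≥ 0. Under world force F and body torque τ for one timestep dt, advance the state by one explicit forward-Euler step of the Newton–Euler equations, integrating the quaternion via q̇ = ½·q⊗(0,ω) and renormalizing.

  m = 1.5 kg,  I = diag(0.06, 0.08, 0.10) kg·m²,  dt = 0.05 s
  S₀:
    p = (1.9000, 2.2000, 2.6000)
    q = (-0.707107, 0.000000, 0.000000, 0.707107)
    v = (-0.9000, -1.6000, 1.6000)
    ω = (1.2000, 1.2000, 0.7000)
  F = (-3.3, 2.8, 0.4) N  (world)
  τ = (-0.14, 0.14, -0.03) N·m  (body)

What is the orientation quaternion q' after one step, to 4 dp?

q⊗(0,ω) = (-0.4949749, -1.6970568, 0.0000000, -0.4949749)
q + ½dt·q⊗(0,ω), renormalized = (-0.7187, -0.0424, 0.0000, 0.6940)

q' = (-0.7187, -0.0424, 0.0000, 0.6940)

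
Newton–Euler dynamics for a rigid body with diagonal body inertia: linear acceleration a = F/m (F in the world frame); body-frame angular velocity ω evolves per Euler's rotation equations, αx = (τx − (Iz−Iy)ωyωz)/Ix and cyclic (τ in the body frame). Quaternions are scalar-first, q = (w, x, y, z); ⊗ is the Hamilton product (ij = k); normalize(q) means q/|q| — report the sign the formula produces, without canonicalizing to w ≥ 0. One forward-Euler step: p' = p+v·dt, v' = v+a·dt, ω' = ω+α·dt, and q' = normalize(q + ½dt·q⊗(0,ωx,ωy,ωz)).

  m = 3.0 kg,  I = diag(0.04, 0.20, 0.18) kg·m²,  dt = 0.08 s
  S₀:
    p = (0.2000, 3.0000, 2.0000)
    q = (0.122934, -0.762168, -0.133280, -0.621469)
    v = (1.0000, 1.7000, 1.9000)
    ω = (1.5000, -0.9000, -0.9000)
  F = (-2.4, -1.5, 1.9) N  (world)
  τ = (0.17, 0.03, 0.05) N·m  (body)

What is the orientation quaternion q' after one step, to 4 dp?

q' = (0.1411, -0.7700, -0.2018, -0.5886)

q⊗(0,ω) = (0.4639779, -0.2549691, -1.7287953, 0.7752306)
q + ½dt·q⊗(0,ω), renormalized = (0.1411, -0.7700, -0.2018, -0.5886)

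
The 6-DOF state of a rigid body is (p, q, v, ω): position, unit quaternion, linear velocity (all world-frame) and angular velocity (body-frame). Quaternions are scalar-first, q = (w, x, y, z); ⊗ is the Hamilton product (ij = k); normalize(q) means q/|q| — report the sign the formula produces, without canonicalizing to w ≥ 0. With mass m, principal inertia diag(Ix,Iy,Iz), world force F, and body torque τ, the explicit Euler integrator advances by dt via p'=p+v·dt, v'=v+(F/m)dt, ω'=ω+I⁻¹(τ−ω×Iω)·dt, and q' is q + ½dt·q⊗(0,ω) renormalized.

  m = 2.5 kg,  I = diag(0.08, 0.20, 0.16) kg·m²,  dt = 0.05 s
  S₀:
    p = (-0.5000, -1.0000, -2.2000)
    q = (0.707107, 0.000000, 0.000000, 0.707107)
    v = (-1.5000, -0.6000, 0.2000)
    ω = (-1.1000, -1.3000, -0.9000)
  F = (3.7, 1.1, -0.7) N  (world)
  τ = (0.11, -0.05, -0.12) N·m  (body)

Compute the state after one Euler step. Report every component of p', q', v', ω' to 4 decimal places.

a = (1.4800, 0.4400, -0.2800)
new position p' = (-0.5750, -1.0300, -2.1900)
v' = v + a·dt = (-1.4260, -0.5780, 0.1860)
ω×(Iω) gyroscopic = (-0.0468, -0.0792, 0.1716)
(τ − ω×Iω)/I = (1.9600, 0.1460, -1.8225)
ω' = ω + α·dt = (-1.0020, -1.2927, -0.9911)
q⊗(0,ω) = (0.6363963, 0.1414214, -1.6970568, -0.6363963)
q' = normalize(q + ½dt·q⊗(0,ω)) = (0.7222, 0.0035, -0.0424, 0.6904)

p' = (-0.5750, -1.0300, -2.1900)
q' = (0.7222, 0.0035, -0.0424, 0.6904)
v' = (-1.4260, -0.5780, 0.1860)
ω' = (-1.0020, -1.2927, -0.9911)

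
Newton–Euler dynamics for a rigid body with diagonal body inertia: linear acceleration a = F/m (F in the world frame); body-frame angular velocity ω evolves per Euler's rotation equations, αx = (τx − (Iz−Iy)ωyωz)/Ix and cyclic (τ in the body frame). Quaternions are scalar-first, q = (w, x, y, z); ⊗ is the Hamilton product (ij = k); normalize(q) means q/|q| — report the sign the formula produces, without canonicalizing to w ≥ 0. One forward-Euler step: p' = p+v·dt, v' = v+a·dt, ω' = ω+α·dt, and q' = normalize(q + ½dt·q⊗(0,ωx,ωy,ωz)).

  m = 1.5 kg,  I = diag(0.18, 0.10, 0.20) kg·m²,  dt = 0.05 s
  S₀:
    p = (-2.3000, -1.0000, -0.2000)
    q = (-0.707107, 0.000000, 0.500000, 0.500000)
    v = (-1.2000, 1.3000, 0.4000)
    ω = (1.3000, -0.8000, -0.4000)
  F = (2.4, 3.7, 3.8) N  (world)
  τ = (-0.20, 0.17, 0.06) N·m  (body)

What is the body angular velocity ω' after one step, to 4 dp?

angular accel α = (-1.2889, 1.5960, -0.1160)
new body rate ω' = (1.2356, -0.7202, -0.4058)

ω' = (1.2356, -0.7202, -0.4058)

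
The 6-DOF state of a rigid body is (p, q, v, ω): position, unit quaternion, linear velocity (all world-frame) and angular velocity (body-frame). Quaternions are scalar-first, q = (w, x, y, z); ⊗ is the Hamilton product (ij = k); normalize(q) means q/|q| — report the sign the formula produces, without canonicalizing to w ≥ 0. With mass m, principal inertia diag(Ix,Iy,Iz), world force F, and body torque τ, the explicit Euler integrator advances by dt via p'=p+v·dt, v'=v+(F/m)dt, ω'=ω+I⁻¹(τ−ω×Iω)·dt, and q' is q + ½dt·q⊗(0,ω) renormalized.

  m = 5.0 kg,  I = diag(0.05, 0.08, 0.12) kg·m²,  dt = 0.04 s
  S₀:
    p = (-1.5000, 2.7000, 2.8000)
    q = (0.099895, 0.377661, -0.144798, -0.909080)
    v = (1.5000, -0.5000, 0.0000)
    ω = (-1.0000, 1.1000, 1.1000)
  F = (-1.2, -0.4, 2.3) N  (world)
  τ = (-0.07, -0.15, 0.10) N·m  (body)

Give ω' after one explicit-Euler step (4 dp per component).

angular accel α = (-2.3680, -2.8375, 1.1083)
ω' = ω + α·dt = (-1.0947, 0.9865, 1.1443)

ω' = (-1.0947, 0.9865, 1.1443)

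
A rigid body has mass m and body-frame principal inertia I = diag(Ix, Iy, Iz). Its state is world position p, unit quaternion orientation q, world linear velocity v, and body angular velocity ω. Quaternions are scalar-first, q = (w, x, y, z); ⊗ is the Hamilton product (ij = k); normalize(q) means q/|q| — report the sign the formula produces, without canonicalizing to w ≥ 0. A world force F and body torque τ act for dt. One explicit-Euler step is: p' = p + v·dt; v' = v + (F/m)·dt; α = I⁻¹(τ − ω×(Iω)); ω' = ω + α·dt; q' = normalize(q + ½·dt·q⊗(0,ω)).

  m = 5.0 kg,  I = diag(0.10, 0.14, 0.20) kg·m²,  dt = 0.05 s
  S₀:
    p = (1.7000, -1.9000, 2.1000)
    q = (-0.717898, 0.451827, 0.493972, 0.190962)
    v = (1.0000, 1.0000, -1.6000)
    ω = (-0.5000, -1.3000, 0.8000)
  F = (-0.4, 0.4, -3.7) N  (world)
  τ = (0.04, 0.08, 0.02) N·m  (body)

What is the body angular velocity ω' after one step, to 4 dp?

ω' = (-0.4488, -1.2857, 0.7985)

precession coupling ω×(Iω) = (-0.0624, 0.0400, 0.0260)
(τ − ω×Iω)/I = (1.0240, 0.2857, -0.0300)
new body rate ω' = (-0.4488, -1.2857, 0.7985)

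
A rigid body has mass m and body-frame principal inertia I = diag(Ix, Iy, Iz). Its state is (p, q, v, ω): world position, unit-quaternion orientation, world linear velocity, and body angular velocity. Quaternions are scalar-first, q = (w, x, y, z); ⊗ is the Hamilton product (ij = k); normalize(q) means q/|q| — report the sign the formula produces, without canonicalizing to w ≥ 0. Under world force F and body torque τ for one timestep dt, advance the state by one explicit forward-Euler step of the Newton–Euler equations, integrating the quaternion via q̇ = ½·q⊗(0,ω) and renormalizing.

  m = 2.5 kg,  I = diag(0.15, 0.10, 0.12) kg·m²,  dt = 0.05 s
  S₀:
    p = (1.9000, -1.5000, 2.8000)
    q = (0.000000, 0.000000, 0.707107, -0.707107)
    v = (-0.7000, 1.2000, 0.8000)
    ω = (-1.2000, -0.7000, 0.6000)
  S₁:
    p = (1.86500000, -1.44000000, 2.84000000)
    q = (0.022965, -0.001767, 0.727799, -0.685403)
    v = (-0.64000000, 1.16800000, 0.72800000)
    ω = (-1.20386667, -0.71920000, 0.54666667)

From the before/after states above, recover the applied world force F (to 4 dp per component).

F = (3.0000, -1.6000, -3.6000)

velocity change Δv = (0.06000000, -0.03200000, -0.07200000)
applied force F = (3.0000, -1.6000, -3.6000)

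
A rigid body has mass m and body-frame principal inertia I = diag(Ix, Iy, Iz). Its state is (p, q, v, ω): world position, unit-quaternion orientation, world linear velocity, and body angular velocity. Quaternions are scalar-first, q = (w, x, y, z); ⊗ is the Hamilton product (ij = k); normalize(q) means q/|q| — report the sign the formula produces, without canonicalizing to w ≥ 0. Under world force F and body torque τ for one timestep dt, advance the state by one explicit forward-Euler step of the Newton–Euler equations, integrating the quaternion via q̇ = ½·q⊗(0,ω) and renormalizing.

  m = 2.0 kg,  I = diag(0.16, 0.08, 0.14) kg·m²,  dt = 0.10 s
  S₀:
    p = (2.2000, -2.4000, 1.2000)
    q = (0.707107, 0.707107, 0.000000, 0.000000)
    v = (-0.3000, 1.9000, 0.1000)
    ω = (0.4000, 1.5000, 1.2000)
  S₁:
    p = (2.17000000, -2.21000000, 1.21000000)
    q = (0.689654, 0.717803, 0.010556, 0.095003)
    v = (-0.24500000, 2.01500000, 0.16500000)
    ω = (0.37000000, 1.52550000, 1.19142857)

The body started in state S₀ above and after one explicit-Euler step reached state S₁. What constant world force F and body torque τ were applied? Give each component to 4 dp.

F = (1.1000, 2.3000, 1.3000)
τ = (0.0600, 0.0300, -0.0600)

Δv = v₁−v₀ = (0.05500000, 0.11500000, 0.06500000)
m·(v₁−v₀)/dt = (1.1000, 2.3000, 1.3000)
Δω = ω₁−ω₀ = (-0.03000000, 0.02550000, -0.00857143)
gyro term ω₀×Iω₀ = (0.1080, 0.0096, -0.0480)
τ = I·(Δω/dt) + ω₀×(Iω₀) = (0.0600, 0.0300, -0.0600)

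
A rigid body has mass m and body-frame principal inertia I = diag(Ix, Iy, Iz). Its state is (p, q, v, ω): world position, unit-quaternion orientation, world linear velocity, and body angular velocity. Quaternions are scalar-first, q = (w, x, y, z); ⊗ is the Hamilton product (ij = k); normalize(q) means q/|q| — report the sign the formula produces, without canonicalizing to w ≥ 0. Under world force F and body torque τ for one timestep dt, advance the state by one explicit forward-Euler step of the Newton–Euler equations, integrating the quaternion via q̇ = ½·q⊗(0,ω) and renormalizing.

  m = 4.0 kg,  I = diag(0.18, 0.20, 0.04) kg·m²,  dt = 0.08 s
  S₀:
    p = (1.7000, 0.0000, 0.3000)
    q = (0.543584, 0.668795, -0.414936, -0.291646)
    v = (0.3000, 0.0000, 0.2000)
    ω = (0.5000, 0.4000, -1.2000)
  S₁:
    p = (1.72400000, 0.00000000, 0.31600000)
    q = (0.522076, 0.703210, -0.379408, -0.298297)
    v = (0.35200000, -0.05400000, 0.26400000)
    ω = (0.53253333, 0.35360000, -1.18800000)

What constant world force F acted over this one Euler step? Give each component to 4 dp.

velocity change Δv = (0.05200000, -0.05400000, 0.06400000)
m·(v₁−v₀)/dt = (2.6000, -2.7000, 3.2000)

F = (2.6000, -2.7000, 3.2000)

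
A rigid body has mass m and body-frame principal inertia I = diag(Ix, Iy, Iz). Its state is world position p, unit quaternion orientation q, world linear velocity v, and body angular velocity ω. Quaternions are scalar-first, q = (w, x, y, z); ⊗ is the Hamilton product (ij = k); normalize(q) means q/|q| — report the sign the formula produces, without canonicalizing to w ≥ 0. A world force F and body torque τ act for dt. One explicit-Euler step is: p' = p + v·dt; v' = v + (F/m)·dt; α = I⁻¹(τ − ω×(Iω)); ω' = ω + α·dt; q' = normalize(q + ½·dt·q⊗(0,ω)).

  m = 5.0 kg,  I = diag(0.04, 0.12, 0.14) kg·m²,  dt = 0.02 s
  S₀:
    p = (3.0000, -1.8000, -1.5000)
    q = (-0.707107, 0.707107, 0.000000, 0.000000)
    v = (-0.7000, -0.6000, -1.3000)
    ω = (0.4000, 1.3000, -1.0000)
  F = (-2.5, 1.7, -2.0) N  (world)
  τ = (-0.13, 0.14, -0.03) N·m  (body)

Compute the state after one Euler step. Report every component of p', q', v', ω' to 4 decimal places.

p' = (2.9860, -1.8120, -1.5260)
q' = (-0.7098, 0.7042, -0.0021, 0.0163)
v' = (-0.7100, -0.5932, -1.3080)
ω' = (0.3480, 1.3167, -1.0102)

p + v·dt = (2.9860, -1.8120, -1.5260)
v + (F/m)dt = (-0.7100, -0.5932, -1.3080)
precession coupling ω×(Iω) = (-0.0260, 0.0400, 0.0416)
(τ − ω×Iω)/I = (-2.6000, 0.8333, -0.5114)
ω + α·dt = (0.3480, 1.3167, -1.0102)
q⊗(0,ω) = (-0.2828428, -0.2828428, -0.2121321, 1.6263461)
q' = normalize(q + ½dt·q⊗(0,ω)) = (-0.7098, 0.7042, -0.0021, 0.0163)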